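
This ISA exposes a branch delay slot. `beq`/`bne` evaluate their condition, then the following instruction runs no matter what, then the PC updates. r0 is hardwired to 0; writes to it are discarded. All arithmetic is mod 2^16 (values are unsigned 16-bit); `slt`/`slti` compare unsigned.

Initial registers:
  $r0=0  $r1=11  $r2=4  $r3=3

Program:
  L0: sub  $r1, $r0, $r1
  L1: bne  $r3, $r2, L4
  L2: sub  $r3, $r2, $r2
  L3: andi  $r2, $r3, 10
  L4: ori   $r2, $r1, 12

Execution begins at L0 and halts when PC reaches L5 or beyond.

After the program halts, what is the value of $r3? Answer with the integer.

[0] sub  $r1, $r0, $r1  →  {$r0:0, $r1:65525, $r2:4, $r3:3}
[1] bne  $r3, $r2, L4  →  {$r0:0, $r1:65525, $r2:4, $r3:3}  ⟨branch taken⟩
[2] sub  $r3, $r2, $r2  →  {$r0:0, $r1:65525, $r2:4, $r3:0}
[4] ori   $r2, $r1, 12  →  {$r0:0, $r1:65525, $r2:65533, $r3:0}

0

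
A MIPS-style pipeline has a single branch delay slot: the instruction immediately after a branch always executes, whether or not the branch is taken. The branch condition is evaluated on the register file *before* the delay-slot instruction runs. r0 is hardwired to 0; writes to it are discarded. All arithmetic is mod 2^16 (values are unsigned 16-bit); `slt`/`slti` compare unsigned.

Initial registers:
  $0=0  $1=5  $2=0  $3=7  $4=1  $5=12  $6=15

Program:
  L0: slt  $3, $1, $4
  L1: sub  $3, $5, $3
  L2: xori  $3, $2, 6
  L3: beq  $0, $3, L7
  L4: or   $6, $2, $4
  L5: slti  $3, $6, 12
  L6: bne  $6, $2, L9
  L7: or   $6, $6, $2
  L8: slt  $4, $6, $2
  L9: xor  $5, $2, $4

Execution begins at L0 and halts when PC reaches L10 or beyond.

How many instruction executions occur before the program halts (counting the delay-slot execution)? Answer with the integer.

9

PC=0  slt  $3, $1, $4        | $0=0 $1=5 $2=0 $3=0 $4=1 $5=12 $6=15
PC=1  sub  $3, $5, $3        | $0=0 $1=5 $2=0 $3=12 $4=1 $5=12 $6=15
PC=2  xori  $3, $2, 6        | $0=0 $1=5 $2=0 $3=6 $4=1 $5=12 $6=15
PC=3  beq  $0, $3, L7        | $0=0 $1=5 $2=0 $3=6 $4=1 $5=12 $6=15  [not taken]
PC=4  or   $6, $2, $4        | $0=0 $1=5 $2=0 $3=6 $4=1 $5=12 $6=1
PC=5  slti  $3, $6, 12       | $0=0 $1=5 $2=0 $3=1 $4=1 $5=12 $6=1
PC=6  bne  $6, $2, L9        | $0=0 $1=5 $2=0 $3=1 $4=1 $5=12 $6=1  [TAKEN]
PC=7  or   $6, $6, $2        | $0=0 $1=5 $2=0 $3=1 $4=1 $5=12 $6=1
PC=9  xor  $5, $2, $4        | $0=0 $1=5 $2=0 $3=1 $4=1 $5=1 $6=1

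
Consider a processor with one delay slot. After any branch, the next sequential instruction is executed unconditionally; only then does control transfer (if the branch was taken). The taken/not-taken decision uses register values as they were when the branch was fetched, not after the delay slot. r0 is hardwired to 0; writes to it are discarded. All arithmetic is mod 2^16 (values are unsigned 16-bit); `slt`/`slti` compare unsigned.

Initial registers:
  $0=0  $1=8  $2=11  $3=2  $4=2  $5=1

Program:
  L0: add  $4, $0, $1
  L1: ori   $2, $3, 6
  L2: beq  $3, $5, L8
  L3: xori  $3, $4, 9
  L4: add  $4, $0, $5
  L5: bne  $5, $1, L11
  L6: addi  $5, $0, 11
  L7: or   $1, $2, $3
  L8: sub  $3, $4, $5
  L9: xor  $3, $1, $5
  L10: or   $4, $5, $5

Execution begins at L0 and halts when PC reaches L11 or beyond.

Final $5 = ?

11

[0] add  $4, $0, $1  →  {$0:0, $1:8, $2:11, $3:2, $4:8, $5:1}
[1] ori   $2, $3, 6  →  {$0:0, $1:8, $2:6, $3:2, $4:8, $5:1}
[2] beq  $3, $5, L8  →  {$0:0, $1:8, $2:6, $3:2, $4:8, $5:1}  ⟨branch fallthrough⟩
[3] xori  $3, $4, 9  →  {$0:0, $1:8, $2:6, $3:1, $4:8, $5:1}
[4] add  $4, $0, $5  →  {$0:0, $1:8, $2:6, $3:1, $4:1, $5:1}
[5] bne  $5, $1, L11  →  {$0:0, $1:8, $2:6, $3:1, $4:1, $5:1}  ⟨branch taken⟩
[6] addi  $5, $0, 11  →  {$0:0, $1:8, $2:6, $3:1, $4:1, $5:11}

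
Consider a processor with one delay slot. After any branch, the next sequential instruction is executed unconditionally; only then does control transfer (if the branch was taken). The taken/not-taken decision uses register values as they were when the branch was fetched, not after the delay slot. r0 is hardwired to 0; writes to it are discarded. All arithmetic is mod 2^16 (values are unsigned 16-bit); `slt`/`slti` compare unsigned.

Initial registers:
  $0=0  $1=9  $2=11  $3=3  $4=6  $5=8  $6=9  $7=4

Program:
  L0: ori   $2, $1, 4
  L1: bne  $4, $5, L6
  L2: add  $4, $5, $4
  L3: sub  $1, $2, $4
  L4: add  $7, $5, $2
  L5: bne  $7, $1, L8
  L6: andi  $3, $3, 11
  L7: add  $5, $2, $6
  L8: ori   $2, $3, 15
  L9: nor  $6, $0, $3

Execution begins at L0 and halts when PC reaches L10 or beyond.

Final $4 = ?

14

  step pc=0: ori   $2, $1, 4  regs=(0,9,13,3,6,8,9,4)
  step pc=1: bne  $4, $5, L6  cond=T  regs=(0,9,13,3,6,8,9,4)
  step pc=2: add  $4, $5, $4  regs=(0,9,13,3,14,8,9,4)
  step pc=6: andi  $3, $3, 11  regs=(0,9,13,3,14,8,9,4)
  step pc=7: add  $5, $2, $6  regs=(0,9,13,3,14,22,9,4)
  step pc=8: ori   $2, $3, 15  regs=(0,9,15,3,14,22,9,4)
  step pc=9: nor  $6, $0, $3  regs=(0,9,15,3,14,22,65532,4)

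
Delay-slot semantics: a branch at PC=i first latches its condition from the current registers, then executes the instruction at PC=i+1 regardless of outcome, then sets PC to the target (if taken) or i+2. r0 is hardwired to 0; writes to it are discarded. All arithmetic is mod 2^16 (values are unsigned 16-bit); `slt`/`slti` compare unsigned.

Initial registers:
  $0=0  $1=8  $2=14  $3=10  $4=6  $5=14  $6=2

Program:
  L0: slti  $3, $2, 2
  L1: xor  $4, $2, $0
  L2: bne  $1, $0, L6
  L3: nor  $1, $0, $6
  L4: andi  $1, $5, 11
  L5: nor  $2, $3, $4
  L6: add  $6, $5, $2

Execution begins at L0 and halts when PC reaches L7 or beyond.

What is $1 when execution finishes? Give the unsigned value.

  step pc=0: slti  $3, $2, 2  regs=(0,8,14,0,6,14,2)
  step pc=1: xor  $4, $2, $0  regs=(0,8,14,0,14,14,2)
  step pc=2: bne  $1, $0, L6  cond=T  regs=(0,8,14,0,14,14,2)
  step pc=3: nor  $1, $0, $6  regs=(0,65533,14,0,14,14,2)
  step pc=6: add  $6, $5, $2  regs=(0,65533,14,0,14,14,28)

65533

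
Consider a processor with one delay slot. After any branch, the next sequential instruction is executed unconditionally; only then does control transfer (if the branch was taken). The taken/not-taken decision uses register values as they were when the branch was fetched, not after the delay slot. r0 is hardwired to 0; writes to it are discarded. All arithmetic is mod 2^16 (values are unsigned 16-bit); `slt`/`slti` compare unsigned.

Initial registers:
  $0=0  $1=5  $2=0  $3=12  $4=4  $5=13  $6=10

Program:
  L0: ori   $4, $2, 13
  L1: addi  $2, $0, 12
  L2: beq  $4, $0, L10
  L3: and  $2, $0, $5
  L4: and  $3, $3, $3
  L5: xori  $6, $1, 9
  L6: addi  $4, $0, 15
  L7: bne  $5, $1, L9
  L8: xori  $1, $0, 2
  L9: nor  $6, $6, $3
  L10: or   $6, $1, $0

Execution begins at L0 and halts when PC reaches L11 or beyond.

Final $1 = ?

PC=0  ori   $4, $2, 13       | $0=0 $1=5 $2=0 $3=12 $4=13 $5=13 $6=10
PC=1  addi  $2, $0, 12       | $0=0 $1=5 $2=12 $3=12 $4=13 $5=13 $6=10
PC=2  beq  $4, $0, L10       | $0=0 $1=5 $2=12 $3=12 $4=13 $5=13 $6=10  [not taken]
PC=3  and  $2, $0, $5        | $0=0 $1=5 $2=0 $3=12 $4=13 $5=13 $6=10
PC=4  and  $3, $3, $3        | $0=0 $1=5 $2=0 $3=12 $4=13 $5=13 $6=10
PC=5  xori  $6, $1, 9        | $0=0 $1=5 $2=0 $3=12 $4=13 $5=13 $6=12
PC=6  addi  $4, $0, 15       | $0=0 $1=5 $2=0 $3=12 $4=15 $5=13 $6=12
PC=7  bne  $5, $1, L9        | $0=0 $1=5 $2=0 $3=12 $4=15 $5=13 $6=12  [TAKEN]
PC=8  xori  $1, $0, 2        | $0=0 $1=2 $2=0 $3=12 $4=15 $5=13 $6=12
PC=9  nor  $6, $6, $3        | $0=0 $1=2 $2=0 $3=12 $4=15 $5=13 $6=65523
PC=10 or   $6, $1, $0        | $0=0 $1=2 $2=0 $3=12 $4=15 $5=13 $6=2

2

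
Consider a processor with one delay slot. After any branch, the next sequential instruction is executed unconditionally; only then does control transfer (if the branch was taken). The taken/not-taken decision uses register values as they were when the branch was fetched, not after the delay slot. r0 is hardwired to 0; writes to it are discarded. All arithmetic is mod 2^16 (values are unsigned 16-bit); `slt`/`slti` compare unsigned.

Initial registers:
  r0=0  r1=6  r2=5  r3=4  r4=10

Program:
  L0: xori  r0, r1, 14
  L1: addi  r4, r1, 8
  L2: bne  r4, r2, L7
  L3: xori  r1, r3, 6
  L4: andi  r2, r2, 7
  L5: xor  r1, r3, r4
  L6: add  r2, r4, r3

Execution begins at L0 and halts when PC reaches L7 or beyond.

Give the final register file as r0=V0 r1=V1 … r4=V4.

r0=0 r1=2 r2=5 r3=4 r4=14

[0] xori  r0, r1, 14  →  {r0:0, r1:6, r2:5, r3:4, r4:10}
[1] addi  r4, r1, 8  →  {r0:0, r1:6, r2:5, r3:4, r4:14}
[2] bne  r4, r2, L7  →  {r0:0, r1:6, r2:5, r3:4, r4:14}  ⟨branch taken⟩
[3] xori  r1, r3, 6  →  {r0:0, r1:2, r2:5, r3:4, r4:14}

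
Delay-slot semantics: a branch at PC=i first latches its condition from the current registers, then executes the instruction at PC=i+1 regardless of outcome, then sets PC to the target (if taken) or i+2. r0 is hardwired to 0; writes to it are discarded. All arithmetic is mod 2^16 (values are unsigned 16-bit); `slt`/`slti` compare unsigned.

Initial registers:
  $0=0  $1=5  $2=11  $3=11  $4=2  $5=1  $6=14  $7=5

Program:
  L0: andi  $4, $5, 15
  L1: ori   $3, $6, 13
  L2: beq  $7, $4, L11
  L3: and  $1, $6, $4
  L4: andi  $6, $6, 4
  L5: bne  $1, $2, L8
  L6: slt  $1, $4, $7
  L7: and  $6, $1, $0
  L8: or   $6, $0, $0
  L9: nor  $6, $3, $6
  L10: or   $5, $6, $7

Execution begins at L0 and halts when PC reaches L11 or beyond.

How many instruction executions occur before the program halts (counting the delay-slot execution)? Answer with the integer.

  step pc=0: andi  $4, $5, 15  regs=(0,5,11,11,1,1,14,5)
  step pc=1: ori   $3, $6, 13  regs=(0,5,11,15,1,1,14,5)
  step pc=2: beq  $7, $4, L11  cond=F  regs=(0,5,11,15,1,1,14,5)
  step pc=3: and  $1, $6, $4  regs=(0,0,11,15,1,1,14,5)
  step pc=4: andi  $6, $6, 4  regs=(0,0,11,15,1,1,4,5)
  step pc=5: bne  $1, $2, L8  cond=T  regs=(0,0,11,15,1,1,4,5)
  step pc=6: slt  $1, $4, $7  regs=(0,1,11,15,1,1,4,5)
  step pc=8: or   $6, $0, $0  regs=(0,1,11,15,1,1,0,5)
  step pc=9: nor  $6, $3, $6  regs=(0,1,11,15,1,1,65520,5)
  step pc=10: or   $5, $6, $7  regs=(0,1,11,15,1,65525,65520,5)

10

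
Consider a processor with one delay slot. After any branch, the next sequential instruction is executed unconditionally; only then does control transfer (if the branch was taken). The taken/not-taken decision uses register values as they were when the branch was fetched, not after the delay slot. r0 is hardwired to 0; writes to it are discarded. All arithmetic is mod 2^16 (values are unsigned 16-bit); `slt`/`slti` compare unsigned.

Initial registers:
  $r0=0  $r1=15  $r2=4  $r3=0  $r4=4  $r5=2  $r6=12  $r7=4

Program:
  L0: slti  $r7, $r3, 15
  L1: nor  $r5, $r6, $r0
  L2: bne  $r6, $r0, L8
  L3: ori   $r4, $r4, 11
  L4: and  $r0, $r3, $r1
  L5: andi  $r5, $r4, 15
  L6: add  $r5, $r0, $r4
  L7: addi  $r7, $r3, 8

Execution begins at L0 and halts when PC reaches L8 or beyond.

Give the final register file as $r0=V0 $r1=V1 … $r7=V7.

$r0=0 $r1=15 $r2=4 $r3=0 $r4=15 $r5=65523 $r6=12 $r7=1

#0 slti  $r7, $r3, 15 ; 0/15/4/0/4/2/12/1
#1 nor  $r5, $r6, $r0 ; 0/15/4/0/4/65523/12/1
#2 bne  $r6, $r0, L8 ; 0/15/4/0/4/65523/12/1 ; →target
#3 ori   $r4, $r4, 11 ; 0/15/4/0/15/65523/12/1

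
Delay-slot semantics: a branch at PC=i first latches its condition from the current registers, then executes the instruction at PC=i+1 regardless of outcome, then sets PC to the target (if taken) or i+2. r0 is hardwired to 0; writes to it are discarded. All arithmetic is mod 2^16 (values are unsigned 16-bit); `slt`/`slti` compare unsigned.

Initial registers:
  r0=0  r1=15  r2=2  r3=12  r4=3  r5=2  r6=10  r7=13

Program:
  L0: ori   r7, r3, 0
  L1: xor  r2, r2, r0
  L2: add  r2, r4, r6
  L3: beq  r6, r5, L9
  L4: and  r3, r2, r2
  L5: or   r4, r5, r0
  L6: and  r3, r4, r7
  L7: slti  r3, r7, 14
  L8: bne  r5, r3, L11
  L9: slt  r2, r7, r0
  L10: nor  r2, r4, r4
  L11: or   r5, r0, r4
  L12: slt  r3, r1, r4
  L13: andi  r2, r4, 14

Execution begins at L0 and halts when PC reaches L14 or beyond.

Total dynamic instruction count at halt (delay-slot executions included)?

  step pc=0: ori   r7, r3, 0  regs=(0,15,2,12,3,2,10,12)
  step pc=1: xor  r2, r2, r0  regs=(0,15,2,12,3,2,10,12)
  step pc=2: add  r2, r4, r6  regs=(0,15,13,12,3,2,10,12)
  step pc=3: beq  r6, r5, L9  cond=F  regs=(0,15,13,12,3,2,10,12)
  step pc=4: and  r3, r2, r2  regs=(0,15,13,13,3,2,10,12)
  step pc=5: or   r4, r5, r0  regs=(0,15,13,13,2,2,10,12)
  step pc=6: and  r3, r4, r7  regs=(0,15,13,0,2,2,10,12)
  step pc=7: slti  r3, r7, 14  regs=(0,15,13,1,2,2,10,12)
  step pc=8: bne  r5, r3, L11  cond=T  regs=(0,15,13,1,2,2,10,12)
  step pc=9: slt  r2, r7, r0  regs=(0,15,0,1,2,2,10,12)
  step pc=11: or   r5, r0, r4  regs=(0,15,0,1,2,2,10,12)
  step pc=12: slt  r3, r1, r4  regs=(0,15,0,0,2,2,10,12)
  step pc=13: andi  r2, r4, 14  regs=(0,15,2,0,2,2,10,12)

13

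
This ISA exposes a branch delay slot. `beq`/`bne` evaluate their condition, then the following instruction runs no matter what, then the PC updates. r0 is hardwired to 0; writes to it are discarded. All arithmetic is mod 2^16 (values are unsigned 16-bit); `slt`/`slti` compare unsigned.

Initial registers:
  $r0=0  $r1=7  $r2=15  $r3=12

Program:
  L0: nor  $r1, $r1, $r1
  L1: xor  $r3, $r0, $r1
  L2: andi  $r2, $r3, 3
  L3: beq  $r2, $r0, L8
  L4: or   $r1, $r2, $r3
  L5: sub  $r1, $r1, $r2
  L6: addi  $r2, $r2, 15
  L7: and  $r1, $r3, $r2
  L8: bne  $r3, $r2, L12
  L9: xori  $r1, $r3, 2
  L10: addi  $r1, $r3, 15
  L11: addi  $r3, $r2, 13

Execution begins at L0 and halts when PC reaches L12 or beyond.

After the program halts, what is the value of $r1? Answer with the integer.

PC=0  nor  $r1, $r1, $r1     | $r0=0 $r1=65528 $r2=15 $r3=12
PC=1  xor  $r3, $r0, $r1     | $r0=0 $r1=65528 $r2=15 $r3=65528
PC=2  andi  $r2, $r3, 3      | $r0=0 $r1=65528 $r2=0 $r3=65528
PC=3  beq  $r2, $r0, L8      | $r0=0 $r1=65528 $r2=0 $r3=65528  [TAKEN]
PC=4  or   $r1, $r2, $r3     | $r0=0 $r1=65528 $r2=0 $r3=65528
PC=8  bne  $r3, $r2, L12     | $r0=0 $r1=65528 $r2=0 $r3=65528  [TAKEN]
PC=9  xori  $r1, $r3, 2      | $r0=0 $r1=65530 $r2=0 $r3=65528

65530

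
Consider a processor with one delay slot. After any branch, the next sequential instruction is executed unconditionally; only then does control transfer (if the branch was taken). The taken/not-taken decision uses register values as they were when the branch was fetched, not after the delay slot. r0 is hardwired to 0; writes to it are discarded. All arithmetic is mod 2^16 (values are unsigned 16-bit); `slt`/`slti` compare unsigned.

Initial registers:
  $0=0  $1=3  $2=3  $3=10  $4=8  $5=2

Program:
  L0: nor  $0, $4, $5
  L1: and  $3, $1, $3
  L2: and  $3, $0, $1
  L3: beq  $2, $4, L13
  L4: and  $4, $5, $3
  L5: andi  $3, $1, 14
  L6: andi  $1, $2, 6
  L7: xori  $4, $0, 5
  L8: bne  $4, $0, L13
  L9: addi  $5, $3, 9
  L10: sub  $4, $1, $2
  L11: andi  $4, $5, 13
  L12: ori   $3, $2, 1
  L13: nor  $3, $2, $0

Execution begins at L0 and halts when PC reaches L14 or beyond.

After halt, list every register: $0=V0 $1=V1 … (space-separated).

$0=0 $1=2 $2=3 $3=65532 $4=5 $5=11

PC=0  nor  $0, $4, $5        | $0=0 $1=3 $2=3 $3=10 $4=8 $5=2
PC=1  and  $3, $1, $3        | $0=0 $1=3 $2=3 $3=2 $4=8 $5=2
PC=2  and  $3, $0, $1        | $0=0 $1=3 $2=3 $3=0 $4=8 $5=2
PC=3  beq  $2, $4, L13       | $0=0 $1=3 $2=3 $3=0 $4=8 $5=2  [not taken]
PC=4  and  $4, $5, $3        | $0=0 $1=3 $2=3 $3=0 $4=0 $5=2
PC=5  andi  $3, $1, 14       | $0=0 $1=3 $2=3 $3=2 $4=0 $5=2
PC=6  andi  $1, $2, 6        | $0=0 $1=2 $2=3 $3=2 $4=0 $5=2
PC=7  xori  $4, $0, 5        | $0=0 $1=2 $2=3 $3=2 $4=5 $5=2
PC=8  bne  $4, $0, L13       | $0=0 $1=2 $2=3 $3=2 $4=5 $5=2  [TAKEN]
PC=9  addi  $5, $3, 9        | $0=0 $1=2 $2=3 $3=2 $4=5 $5=11
PC=13 nor  $3, $2, $0        | $0=0 $1=2 $2=3 $3=65532 $4=5 $5=11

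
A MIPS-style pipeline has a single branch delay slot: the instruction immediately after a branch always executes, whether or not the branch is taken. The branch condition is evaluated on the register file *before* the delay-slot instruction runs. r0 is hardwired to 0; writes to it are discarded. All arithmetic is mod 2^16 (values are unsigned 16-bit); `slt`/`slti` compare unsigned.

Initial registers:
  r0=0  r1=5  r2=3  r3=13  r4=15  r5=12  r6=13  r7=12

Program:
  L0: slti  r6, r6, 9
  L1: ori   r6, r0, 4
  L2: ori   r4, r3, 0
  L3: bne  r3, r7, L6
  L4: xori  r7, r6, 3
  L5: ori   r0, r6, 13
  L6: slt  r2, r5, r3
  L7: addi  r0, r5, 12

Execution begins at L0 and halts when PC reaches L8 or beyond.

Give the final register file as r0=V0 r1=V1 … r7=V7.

r0=0 r1=5 r2=1 r3=13 r4=13 r5=12 r6=4 r7=7

[0] slti  r6, r6, 9  →  {r0:0, r1:5, r2:3, r3:13, r4:15, r5:12, r6:0, r7:12}
[1] ori   r6, r0, 4  →  {r0:0, r1:5, r2:3, r3:13, r4:15, r5:12, r6:4, r7:12}
[2] ori   r4, r3, 0  →  {r0:0, r1:5, r2:3, r3:13, r4:13, r5:12, r6:4, r7:12}
[3] bne  r3, r7, L6  →  {r0:0, r1:5, r2:3, r3:13, r4:13, r5:12, r6:4, r7:12}  ⟨branch taken⟩
[4] xori  r7, r6, 3  →  {r0:0, r1:5, r2:3, r3:13, r4:13, r5:12, r6:4, r7:7}
[6] slt  r2, r5, r3  →  {r0:0, r1:5, r2:1, r3:13, r4:13, r5:12, r6:4, r7:7}
[7] addi  r0, r5, 12  →  {r0:0, r1:5, r2:1, r3:13, r4:13, r5:12, r6:4, r7:7}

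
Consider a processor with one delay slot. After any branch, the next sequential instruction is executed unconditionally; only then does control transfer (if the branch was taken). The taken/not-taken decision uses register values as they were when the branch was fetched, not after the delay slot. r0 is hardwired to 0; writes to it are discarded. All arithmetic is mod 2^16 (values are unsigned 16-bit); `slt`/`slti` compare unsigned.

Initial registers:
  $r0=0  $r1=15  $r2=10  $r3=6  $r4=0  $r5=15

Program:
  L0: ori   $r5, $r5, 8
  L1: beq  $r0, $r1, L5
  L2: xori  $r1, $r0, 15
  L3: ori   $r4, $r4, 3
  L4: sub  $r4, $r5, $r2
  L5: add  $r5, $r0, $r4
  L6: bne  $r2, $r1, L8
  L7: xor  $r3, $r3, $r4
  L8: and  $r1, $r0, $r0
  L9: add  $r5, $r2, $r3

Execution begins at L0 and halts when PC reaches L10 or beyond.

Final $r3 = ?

3

[0] ori   $r5, $r5, 8  →  {$r0:0, $r1:15, $r2:10, $r3:6, $r4:0, $r5:15}
[1] beq  $r0, $r1, L5  →  {$r0:0, $r1:15, $r2:10, $r3:6, $r4:0, $r5:15}  ⟨branch fallthrough⟩
[2] xori  $r1, $r0, 15  →  {$r0:0, $r1:15, $r2:10, $r3:6, $r4:0, $r5:15}
[3] ori   $r4, $r4, 3  →  {$r0:0, $r1:15, $r2:10, $r3:6, $r4:3, $r5:15}
[4] sub  $r4, $r5, $r2  →  {$r0:0, $r1:15, $r2:10, $r3:6, $r4:5, $r5:15}
[5] add  $r5, $r0, $r4  →  {$r0:0, $r1:15, $r2:10, $r3:6, $r4:5, $r5:5}
[6] bne  $r2, $r1, L8  →  {$r0:0, $r1:15, $r2:10, $r3:6, $r4:5, $r5:5}  ⟨branch taken⟩
[7] xor  $r3, $r3, $r4  →  {$r0:0, $r1:15, $r2:10, $r3:3, $r4:5, $r5:5}
[8] and  $r1, $r0, $r0  →  {$r0:0, $r1:0, $r2:10, $r3:3, $r4:5, $r5:5}
[9] add  $r5, $r2, $r3  →  {$r0:0, $r1:0, $r2:10, $r3:3, $r4:5, $r5:13}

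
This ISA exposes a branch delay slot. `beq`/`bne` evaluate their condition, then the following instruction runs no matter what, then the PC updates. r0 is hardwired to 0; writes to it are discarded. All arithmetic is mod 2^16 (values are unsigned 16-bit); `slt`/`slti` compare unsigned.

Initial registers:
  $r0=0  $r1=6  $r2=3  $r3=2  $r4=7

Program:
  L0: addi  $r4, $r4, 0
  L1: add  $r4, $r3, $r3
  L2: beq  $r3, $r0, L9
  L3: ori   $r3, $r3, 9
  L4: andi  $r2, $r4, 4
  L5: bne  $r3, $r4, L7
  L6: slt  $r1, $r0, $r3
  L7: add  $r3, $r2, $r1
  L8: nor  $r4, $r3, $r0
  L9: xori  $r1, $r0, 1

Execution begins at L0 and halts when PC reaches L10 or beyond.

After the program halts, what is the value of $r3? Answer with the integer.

PC=0  addi  $r4, $r4, 0      | $r0=0 $r1=6 $r2=3 $r3=2 $r4=7
PC=1  add  $r4, $r3, $r3     | $r0=0 $r1=6 $r2=3 $r3=2 $r4=4
PC=2  beq  $r3, $r0, L9      | $r0=0 $r1=6 $r2=3 $r3=2 $r4=4  [not taken]
PC=3  ori   $r3, $r3, 9      | $r0=0 $r1=6 $r2=3 $r3=11 $r4=4
PC=4  andi  $r2, $r4, 4      | $r0=0 $r1=6 $r2=4 $r3=11 $r4=4
PC=5  bne  $r3, $r4, L7      | $r0=0 $r1=6 $r2=4 $r3=11 $r4=4  [TAKEN]
PC=6  slt  $r1, $r0, $r3     | $r0=0 $r1=1 $r2=4 $r3=11 $r4=4
PC=7  add  $r3, $r2, $r1     | $r0=0 $r1=1 $r2=4 $r3=5 $r4=4
PC=8  nor  $r4, $r3, $r0     | $r0=0 $r1=1 $r2=4 $r3=5 $r4=65530
PC=9  xori  $r1, $r0, 1      | $r0=0 $r1=1 $r2=4 $r3=5 $r4=65530

5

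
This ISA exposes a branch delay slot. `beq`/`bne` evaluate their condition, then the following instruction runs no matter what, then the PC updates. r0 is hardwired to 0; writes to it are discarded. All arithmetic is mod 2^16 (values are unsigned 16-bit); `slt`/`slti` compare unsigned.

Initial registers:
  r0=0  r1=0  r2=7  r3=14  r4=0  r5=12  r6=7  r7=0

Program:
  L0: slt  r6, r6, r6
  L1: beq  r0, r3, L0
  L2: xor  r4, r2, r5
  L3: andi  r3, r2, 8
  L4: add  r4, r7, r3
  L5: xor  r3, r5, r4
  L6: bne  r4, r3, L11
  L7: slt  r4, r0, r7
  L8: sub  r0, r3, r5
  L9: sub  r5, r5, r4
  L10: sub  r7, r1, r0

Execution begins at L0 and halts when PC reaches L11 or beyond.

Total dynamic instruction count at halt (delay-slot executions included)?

  step pc=0: slt  r6, r6, r6  regs=(0,0,7,14,0,12,0,0)
  step pc=1: beq  r0, r3, L0  cond=F  regs=(0,0,7,14,0,12,0,0)
  step pc=2: xor  r4, r2, r5  regs=(0,0,7,14,11,12,0,0)
  step pc=3: andi  r3, r2, 8  regs=(0,0,7,0,11,12,0,0)
  step pc=4: add  r4, r7, r3  regs=(0,0,7,0,0,12,0,0)
  step pc=5: xor  r3, r5, r4  regs=(0,0,7,12,0,12,0,0)
  step pc=6: bne  r4, r3, L11  cond=T  regs=(0,0,7,12,0,12,0,0)
  step pc=7: slt  r4, r0, r7  regs=(0,0,7,12,0,12,0,0)

8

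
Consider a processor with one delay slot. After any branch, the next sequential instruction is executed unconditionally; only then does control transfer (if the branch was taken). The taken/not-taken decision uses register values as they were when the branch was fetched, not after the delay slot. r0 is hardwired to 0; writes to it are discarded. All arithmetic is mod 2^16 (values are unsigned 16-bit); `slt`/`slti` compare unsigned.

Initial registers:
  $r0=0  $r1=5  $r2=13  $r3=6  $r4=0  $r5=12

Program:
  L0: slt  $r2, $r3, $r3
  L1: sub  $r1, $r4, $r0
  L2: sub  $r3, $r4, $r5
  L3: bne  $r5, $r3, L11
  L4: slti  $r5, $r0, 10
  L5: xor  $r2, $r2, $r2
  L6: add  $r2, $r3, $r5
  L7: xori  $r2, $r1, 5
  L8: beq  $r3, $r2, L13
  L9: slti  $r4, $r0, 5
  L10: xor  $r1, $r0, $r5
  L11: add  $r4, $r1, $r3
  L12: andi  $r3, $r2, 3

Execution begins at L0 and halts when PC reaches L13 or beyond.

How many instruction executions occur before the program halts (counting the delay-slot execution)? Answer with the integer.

[0] slt  $r2, $r3, $r3  →  {$r0:0, $r1:5, $r2:0, $r3:6, $r4:0, $r5:12}
[1] sub  $r1, $r4, $r0  →  {$r0:0, $r1:0, $r2:0, $r3:6, $r4:0, $r5:12}
[2] sub  $r3, $r4, $r5  →  {$r0:0, $r1:0, $r2:0, $r3:65524, $r4:0, $r5:12}
[3] bne  $r5, $r3, L11  →  {$r0:0, $r1:0, $r2:0, $r3:65524, $r4:0, $r5:12}  ⟨branch taken⟩
[4] slti  $r5, $r0, 10  →  {$r0:0, $r1:0, $r2:0, $r3:65524, $r4:0, $r5:1}
[11] add  $r4, $r1, $r3  →  {$r0:0, $r1:0, $r2:0, $r3:65524, $r4:65524, $r5:1}
[12] andi  $r3, $r2, 3  →  {$r0:0, $r1:0, $r2:0, $r3:0, $r4:65524, $r5:1}

7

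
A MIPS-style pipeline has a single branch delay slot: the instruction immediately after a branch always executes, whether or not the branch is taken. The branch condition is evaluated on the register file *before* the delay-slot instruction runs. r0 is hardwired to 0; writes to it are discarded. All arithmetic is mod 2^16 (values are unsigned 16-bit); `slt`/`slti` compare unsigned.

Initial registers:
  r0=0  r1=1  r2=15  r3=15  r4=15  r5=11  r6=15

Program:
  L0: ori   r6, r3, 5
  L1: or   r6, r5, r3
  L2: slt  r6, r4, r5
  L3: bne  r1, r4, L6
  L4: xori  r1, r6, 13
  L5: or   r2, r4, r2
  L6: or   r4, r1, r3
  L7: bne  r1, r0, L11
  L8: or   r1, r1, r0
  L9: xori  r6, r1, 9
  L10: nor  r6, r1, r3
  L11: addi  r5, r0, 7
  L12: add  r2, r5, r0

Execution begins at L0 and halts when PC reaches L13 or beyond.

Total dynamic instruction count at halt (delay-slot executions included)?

10

  step pc=0: ori   r6, r3, 5  regs=(0,1,15,15,15,11,15)
  step pc=1: or   r6, r5, r3  regs=(0,1,15,15,15,11,15)
  step pc=2: slt  r6, r4, r5  regs=(0,1,15,15,15,11,0)
  step pc=3: bne  r1, r4, L6  cond=T  regs=(0,1,15,15,15,11,0)
  step pc=4: xori  r1, r6, 13  regs=(0,13,15,15,15,11,0)
  step pc=6: or   r4, r1, r3  regs=(0,13,15,15,15,11,0)
  step pc=7: bne  r1, r0, L11  cond=T  regs=(0,13,15,15,15,11,0)
  step pc=8: or   r1, r1, r0  regs=(0,13,15,15,15,11,0)
  step pc=11: addi  r5, r0, 7  regs=(0,13,15,15,15,7,0)
  step pc=12: add  r2, r5, r0  regs=(0,13,7,15,15,7,0)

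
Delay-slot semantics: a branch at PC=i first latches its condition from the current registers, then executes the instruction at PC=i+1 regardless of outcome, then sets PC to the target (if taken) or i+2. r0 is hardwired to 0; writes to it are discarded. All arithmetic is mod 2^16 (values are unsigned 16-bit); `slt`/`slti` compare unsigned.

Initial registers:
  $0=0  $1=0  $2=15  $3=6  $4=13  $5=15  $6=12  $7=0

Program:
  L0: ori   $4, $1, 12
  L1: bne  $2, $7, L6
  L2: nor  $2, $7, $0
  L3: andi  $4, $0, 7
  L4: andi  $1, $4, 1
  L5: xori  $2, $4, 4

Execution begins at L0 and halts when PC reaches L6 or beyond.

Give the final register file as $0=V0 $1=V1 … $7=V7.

$0=0 $1=0 $2=65535 $3=6 $4=12 $5=15 $6=12 $7=0

#0 ori   $4, $1, 12 ; 0/0/15/6/12/15/12/0
#1 bne  $2, $7, L6 ; 0/0/15/6/12/15/12/0 ; →target
#2 nor  $2, $7, $0 ; 0/0/65535/6/12/15/12/0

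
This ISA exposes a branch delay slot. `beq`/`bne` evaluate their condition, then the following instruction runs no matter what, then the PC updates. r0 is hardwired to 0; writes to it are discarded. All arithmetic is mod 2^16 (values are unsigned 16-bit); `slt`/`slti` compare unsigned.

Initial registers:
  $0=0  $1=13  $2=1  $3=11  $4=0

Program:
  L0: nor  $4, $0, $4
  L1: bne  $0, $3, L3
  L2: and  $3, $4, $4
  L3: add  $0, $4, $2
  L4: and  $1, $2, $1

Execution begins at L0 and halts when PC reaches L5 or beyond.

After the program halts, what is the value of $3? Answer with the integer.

  step pc=0: nor  $4, $0, $4  regs=(0,13,1,11,65535)
  step pc=1: bne  $0, $3, L3  cond=T  regs=(0,13,1,11,65535)
  step pc=2: and  $3, $4, $4  regs=(0,13,1,65535,65535)
  step pc=3: add  $0, $4, $2  regs=(0,13,1,65535,65535)
  step pc=4: and  $1, $2, $1  regs=(0,1,1,65535,65535)

65535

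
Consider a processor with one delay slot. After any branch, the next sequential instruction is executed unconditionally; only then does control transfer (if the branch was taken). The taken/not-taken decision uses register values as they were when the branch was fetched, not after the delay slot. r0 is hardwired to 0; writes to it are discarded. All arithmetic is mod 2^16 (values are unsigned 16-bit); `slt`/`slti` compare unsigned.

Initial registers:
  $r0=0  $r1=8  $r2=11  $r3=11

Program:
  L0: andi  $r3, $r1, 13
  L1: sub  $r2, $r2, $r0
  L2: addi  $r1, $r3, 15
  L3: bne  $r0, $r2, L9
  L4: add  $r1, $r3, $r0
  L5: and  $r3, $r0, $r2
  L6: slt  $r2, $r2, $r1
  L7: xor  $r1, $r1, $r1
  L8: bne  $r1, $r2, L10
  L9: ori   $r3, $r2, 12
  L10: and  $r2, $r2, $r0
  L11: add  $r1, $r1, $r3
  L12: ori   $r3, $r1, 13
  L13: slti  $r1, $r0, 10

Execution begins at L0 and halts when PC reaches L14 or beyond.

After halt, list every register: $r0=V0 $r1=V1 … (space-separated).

$r0=0 $r1=1 $r2=0 $r3=31

PC=0  andi  $r3, $r1, 13     | $r0=0 $r1=8 $r2=11 $r3=8
PC=1  sub  $r2, $r2, $r0     | $r0=0 $r1=8 $r2=11 $r3=8
PC=2  addi  $r1, $r3, 15     | $r0=0 $r1=23 $r2=11 $r3=8
PC=3  bne  $r0, $r2, L9      | $r0=0 $r1=23 $r2=11 $r3=8  [TAKEN]
PC=4  add  $r1, $r3, $r0     | $r0=0 $r1=8 $r2=11 $r3=8
PC=9  ori   $r3, $r2, 12     | $r0=0 $r1=8 $r2=11 $r3=15
PC=10 and  $r2, $r2, $r0     | $r0=0 $r1=8 $r2=0 $r3=15
PC=11 add  $r1, $r1, $r3     | $r0=0 $r1=23 $r2=0 $r3=15
PC=12 ori   $r3, $r1, 13     | $r0=0 $r1=23 $r2=0 $r3=31
PC=13 slti  $r1, $r0, 10     | $r0=0 $r1=1 $r2=0 $r3=31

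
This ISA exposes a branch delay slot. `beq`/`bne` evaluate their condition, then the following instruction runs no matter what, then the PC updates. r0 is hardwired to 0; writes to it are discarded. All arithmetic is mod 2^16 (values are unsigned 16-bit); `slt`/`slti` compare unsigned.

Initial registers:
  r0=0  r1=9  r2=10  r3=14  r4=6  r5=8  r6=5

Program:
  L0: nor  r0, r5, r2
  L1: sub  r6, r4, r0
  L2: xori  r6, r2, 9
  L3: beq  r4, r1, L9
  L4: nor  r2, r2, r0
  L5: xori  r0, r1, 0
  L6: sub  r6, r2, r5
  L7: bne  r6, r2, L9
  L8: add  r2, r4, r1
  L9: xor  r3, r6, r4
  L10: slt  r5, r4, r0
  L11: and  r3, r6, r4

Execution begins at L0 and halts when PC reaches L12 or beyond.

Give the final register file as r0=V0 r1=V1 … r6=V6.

[0] nor  r0, r5, r2  →  {r0:0, r1:9, r2:10, r3:14, r4:6, r5:8, r6:5}
[1] sub  r6, r4, r0  →  {r0:0, r1:9, r2:10, r3:14, r4:6, r5:8, r6:6}
[2] xori  r6, r2, 9  →  {r0:0, r1:9, r2:10, r3:14, r4:6, r5:8, r6:3}
[3] beq  r4, r1, L9  →  {r0:0, r1:9, r2:10, r3:14, r4:6, r5:8, r6:3}  ⟨branch fallthrough⟩
[4] nor  r2, r2, r0  →  {r0:0, r1:9, r2:65525, r3:14, r4:6, r5:8, r6:3}
[5] xori  r0, r1, 0  →  {r0:0, r1:9, r2:65525, r3:14, r4:6, r5:8, r6:3}
[6] sub  r6, r2, r5  →  {r0:0, r1:9, r2:65525, r3:14, r4:6, r5:8, r6:65517}
[7] bne  r6, r2, L9  →  {r0:0, r1:9, r2:65525, r3:14, r4:6, r5:8, r6:65517}  ⟨branch taken⟩
[8] add  r2, r4, r1  →  {r0:0, r1:9, r2:15, r3:14, r4:6, r5:8, r6:65517}
[9] xor  r3, r6, r4  →  {r0:0, r1:9, r2:15, r3:65515, r4:6, r5:8, r6:65517}
[10] slt  r5, r4, r0  →  {r0:0, r1:9, r2:15, r3:65515, r4:6, r5:0, r6:65517}
[11] and  r3, r6, r4  →  {r0:0, r1:9, r2:15, r3:4, r4:6, r5:0, r6:65517}

r0=0 r1=9 r2=15 r3=4 r4=6 r5=0 r6=65517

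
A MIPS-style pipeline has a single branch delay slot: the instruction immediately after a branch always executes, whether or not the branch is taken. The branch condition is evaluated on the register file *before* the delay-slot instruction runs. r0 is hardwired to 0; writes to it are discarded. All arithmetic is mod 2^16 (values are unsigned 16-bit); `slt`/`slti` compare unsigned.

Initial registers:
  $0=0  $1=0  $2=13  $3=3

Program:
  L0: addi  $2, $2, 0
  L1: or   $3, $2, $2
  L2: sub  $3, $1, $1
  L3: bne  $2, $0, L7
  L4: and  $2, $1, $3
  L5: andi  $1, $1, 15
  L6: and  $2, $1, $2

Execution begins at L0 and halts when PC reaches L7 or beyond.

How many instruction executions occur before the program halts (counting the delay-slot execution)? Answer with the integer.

[0] addi  $2, $2, 0  →  {$0:0, $1:0, $2:13, $3:3}
[1] or   $3, $2, $2  →  {$0:0, $1:0, $2:13, $3:13}
[2] sub  $3, $1, $1  →  {$0:0, $1:0, $2:13, $3:0}
[3] bne  $2, $0, L7  →  {$0:0, $1:0, $2:13, $3:0}  ⟨branch taken⟩
[4] and  $2, $1, $3  →  {$0:0, $1:0, $2:0, $3:0}

5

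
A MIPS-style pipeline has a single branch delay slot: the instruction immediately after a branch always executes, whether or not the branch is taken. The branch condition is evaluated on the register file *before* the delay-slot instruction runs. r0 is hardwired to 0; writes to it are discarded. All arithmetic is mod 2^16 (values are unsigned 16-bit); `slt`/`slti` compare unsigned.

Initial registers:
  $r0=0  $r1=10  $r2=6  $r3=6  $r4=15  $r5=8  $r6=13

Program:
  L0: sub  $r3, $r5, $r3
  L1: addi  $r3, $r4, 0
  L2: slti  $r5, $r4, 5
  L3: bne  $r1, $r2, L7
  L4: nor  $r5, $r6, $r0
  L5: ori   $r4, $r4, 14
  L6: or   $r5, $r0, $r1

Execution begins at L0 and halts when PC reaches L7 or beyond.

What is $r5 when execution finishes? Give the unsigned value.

[0] sub  $r3, $r5, $r3  →  {$r0:0, $r1:10, $r2:6, $r3:2, $r4:15, $r5:8, $r6:13}
[1] addi  $r3, $r4, 0  →  {$r0:0, $r1:10, $r2:6, $r3:15, $r4:15, $r5:8, $r6:13}
[2] slti  $r5, $r4, 5  →  {$r0:0, $r1:10, $r2:6, $r3:15, $r4:15, $r5:0, $r6:13}
[3] bne  $r1, $r2, L7  →  {$r0:0, $r1:10, $r2:6, $r3:15, $r4:15, $r5:0, $r6:13}  ⟨branch taken⟩
[4] nor  $r5, $r6, $r0  →  {$r0:0, $r1:10, $r2:6, $r3:15, $r4:15, $r5:65522, $r6:13}

65522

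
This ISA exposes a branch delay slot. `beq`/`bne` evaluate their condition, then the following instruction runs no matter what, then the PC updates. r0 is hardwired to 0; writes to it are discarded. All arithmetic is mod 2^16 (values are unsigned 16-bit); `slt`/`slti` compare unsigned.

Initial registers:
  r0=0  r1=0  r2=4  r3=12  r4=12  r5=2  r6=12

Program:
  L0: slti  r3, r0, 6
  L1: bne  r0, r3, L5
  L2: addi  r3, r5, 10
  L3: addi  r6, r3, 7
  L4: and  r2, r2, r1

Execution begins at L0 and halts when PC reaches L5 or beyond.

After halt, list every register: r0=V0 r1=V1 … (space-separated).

  step pc=0: slti  r3, r0, 6  regs=(0,0,4,1,12,2,12)
  step pc=1: bne  r0, r3, L5  cond=T  regs=(0,0,4,1,12,2,12)
  step pc=2: addi  r3, r5, 10  regs=(0,0,4,12,12,2,12)

r0=0 r1=0 r2=4 r3=12 r4=12 r5=2 r6=12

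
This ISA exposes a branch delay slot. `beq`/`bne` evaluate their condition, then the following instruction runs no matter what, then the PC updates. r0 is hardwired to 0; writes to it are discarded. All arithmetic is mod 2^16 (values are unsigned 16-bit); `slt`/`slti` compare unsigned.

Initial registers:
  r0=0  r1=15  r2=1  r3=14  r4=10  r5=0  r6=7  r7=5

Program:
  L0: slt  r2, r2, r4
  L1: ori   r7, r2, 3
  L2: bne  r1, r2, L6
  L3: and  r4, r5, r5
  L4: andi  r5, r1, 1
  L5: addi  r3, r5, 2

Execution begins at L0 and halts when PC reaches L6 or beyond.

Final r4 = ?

0

[0] slt  r2, r2, r4  →  {r0:0, r1:15, r2:1, r3:14, r4:10, r5:0, r6:7, r7:5}
[1] ori   r7, r2, 3  →  {r0:0, r1:15, r2:1, r3:14, r4:10, r5:0, r6:7, r7:3}
[2] bne  r1, r2, L6  →  {r0:0, r1:15, r2:1, r3:14, r4:10, r5:0, r6:7, r7:3}  ⟨branch taken⟩
[3] and  r4, r5, r5  →  {r0:0, r1:15, r2:1, r3:14, r4:0, r5:0, r6:7, r7:3}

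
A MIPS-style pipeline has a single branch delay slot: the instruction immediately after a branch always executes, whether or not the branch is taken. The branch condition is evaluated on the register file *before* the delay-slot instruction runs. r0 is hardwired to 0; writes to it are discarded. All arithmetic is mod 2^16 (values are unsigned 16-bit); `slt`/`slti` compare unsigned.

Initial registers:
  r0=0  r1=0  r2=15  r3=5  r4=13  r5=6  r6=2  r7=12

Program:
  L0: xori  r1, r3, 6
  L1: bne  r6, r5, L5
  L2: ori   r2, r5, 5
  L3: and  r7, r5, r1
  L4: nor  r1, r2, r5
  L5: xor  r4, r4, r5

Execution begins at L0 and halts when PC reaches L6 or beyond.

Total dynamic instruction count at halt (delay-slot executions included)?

4

#0 xori  r1, r3, 6 ; 0/3/15/5/13/6/2/12
#1 bne  r6, r5, L5 ; 0/3/15/5/13/6/2/12 ; →target
#2 ori   r2, r5, 5 ; 0/3/7/5/13/6/2/12
#5 xor  r4, r4, r5 ; 0/3/7/5/11/6/2/12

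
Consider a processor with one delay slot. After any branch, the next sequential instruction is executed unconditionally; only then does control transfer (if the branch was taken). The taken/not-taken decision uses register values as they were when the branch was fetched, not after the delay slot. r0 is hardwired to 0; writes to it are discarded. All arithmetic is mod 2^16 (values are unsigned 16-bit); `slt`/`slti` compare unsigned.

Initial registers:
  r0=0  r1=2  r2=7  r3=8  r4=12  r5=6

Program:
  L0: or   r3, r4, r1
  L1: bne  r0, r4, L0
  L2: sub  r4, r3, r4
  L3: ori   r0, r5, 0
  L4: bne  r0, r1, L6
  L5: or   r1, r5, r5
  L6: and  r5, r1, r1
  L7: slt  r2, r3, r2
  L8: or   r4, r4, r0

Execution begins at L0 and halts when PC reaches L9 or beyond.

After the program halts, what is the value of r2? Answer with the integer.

1

PC=0  or   r3, r4, r1        | r0=0 r1=2 r2=7 r3=14 r4=12 r5=6
PC=1  bne  r0, r4, L0        | r0=0 r1=2 r2=7 r3=14 r4=12 r5=6  [TAKEN]
PC=2  sub  r4, r3, r4        | r0=0 r1=2 r2=7 r3=14 r4=2 r5=6
PC=0  or   r3, r4, r1        | r0=0 r1=2 r2=7 r3=2 r4=2 r5=6
PC=1  bne  r0, r4, L0        | r0=0 r1=2 r2=7 r3=2 r4=2 r5=6  [TAKEN]
PC=2  sub  r4, r3, r4        | r0=0 r1=2 r2=7 r3=2 r4=0 r5=6
PC=0  or   r3, r4, r1        | r0=0 r1=2 r2=7 r3=2 r4=0 r5=6
PC=1  bne  r0, r4, L0        | r0=0 r1=2 r2=7 r3=2 r4=0 r5=6  [not taken]
PC=2  sub  r4, r3, r4        | r0=0 r1=2 r2=7 r3=2 r4=2 r5=6
PC=3  ori   r0, r5, 0        | r0=0 r1=2 r2=7 r3=2 r4=2 r5=6
PC=4  bne  r0, r1, L6        | r0=0 r1=2 r2=7 r3=2 r4=2 r5=6  [TAKEN]
PC=5  or   r1, r5, r5        | r0=0 r1=6 r2=7 r3=2 r4=2 r5=6
PC=6  and  r5, r1, r1        | r0=0 r1=6 r2=7 r3=2 r4=2 r5=6
PC=7  slt  r2, r3, r2        | r0=0 r1=6 r2=1 r3=2 r4=2 r5=6
PC=8  or   r4, r4, r0        | r0=0 r1=6 r2=1 r3=2 r4=2 r5=6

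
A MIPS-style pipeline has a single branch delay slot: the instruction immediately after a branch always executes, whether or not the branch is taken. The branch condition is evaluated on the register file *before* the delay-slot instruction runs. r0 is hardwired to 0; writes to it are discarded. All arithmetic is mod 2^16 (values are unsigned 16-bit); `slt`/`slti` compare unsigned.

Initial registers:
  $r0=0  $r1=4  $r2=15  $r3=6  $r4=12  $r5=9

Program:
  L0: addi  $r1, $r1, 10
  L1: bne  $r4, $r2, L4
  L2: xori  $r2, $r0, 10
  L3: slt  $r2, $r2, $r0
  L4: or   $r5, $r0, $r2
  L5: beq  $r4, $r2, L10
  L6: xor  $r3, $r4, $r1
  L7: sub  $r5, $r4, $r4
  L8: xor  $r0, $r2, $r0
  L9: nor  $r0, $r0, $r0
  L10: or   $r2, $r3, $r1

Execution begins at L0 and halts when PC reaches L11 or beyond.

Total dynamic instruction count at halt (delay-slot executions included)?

  step pc=0: addi  $r1, $r1, 10  regs=(0,14,15,6,12,9)
  step pc=1: bne  $r4, $r2, L4  cond=T  regs=(0,14,15,6,12,9)
  step pc=2: xori  $r2, $r0, 10  regs=(0,14,10,6,12,9)
  step pc=4: or   $r5, $r0, $r2  regs=(0,14,10,6,12,10)
  step pc=5: beq  $r4, $r2, L10  cond=F  regs=(0,14,10,6,12,10)
  step pc=6: xor  $r3, $r4, $r1  regs=(0,14,10,2,12,10)
  step pc=7: sub  $r5, $r4, $r4  regs=(0,14,10,2,12,0)
  step pc=8: xor  $r0, $r2, $r0  regs=(0,14,10,2,12,0)
  step pc=9: nor  $r0, $r0, $r0  regs=(0,14,10,2,12,0)
  step pc=10: or   $r2, $r3, $r1  regs=(0,14,14,2,12,0)

10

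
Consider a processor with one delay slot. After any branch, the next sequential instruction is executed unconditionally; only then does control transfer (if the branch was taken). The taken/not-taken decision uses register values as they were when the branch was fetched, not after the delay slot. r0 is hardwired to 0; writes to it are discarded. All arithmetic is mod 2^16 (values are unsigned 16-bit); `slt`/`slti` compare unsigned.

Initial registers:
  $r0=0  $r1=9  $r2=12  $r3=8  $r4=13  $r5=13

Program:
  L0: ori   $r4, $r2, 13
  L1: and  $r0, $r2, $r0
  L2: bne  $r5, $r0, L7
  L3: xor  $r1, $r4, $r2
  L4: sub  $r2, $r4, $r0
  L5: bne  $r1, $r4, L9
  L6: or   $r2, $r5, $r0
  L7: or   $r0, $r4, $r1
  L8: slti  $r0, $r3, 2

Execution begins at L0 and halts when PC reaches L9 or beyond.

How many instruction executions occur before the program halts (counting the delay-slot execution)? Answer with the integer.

PC=0  ori   $r4, $r2, 13     | $r0=0 $r1=9 $r2=12 $r3=8 $r4=13 $r5=13
PC=1  and  $r0, $r2, $r0     | $r0=0 $r1=9 $r2=12 $r3=8 $r4=13 $r5=13
PC=2  bne  $r5, $r0, L7      | $r0=0 $r1=9 $r2=12 $r3=8 $r4=13 $r5=13  [TAKEN]
PC=3  xor  $r1, $r4, $r2     | $r0=0 $r1=1 $r2=12 $r3=8 $r4=13 $r5=13
PC=7  or   $r0, $r4, $r1     | $r0=0 $r1=1 $r2=12 $r3=8 $r4=13 $r5=13
PC=8  slti  $r0, $r3, 2      | $r0=0 $r1=1 $r2=12 $r3=8 $r4=13 $r5=13

6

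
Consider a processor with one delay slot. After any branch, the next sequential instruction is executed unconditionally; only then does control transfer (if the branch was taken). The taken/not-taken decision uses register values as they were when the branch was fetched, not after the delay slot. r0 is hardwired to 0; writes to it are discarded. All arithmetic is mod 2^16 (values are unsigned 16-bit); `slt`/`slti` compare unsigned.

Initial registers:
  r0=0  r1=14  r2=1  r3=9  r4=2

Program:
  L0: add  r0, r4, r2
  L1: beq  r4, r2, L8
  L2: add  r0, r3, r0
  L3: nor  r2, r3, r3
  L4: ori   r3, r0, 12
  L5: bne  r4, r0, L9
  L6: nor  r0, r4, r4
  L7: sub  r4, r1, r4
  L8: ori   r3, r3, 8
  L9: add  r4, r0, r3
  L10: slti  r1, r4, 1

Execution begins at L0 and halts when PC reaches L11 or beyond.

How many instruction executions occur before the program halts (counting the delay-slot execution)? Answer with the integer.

9

[0] add  r0, r4, r2  →  {r0:0, r1:14, r2:1, r3:9, r4:2}
[1] beq  r4, r2, L8  →  {r0:0, r1:14, r2:1, r3:9, r4:2}  ⟨branch fallthrough⟩
[2] add  r0, r3, r0  →  {r0:0, r1:14, r2:1, r3:9, r4:2}
[3] nor  r2, r3, r3  →  {r0:0, r1:14, r2:65526, r3:9, r4:2}
[4] ori   r3, r0, 12  →  {r0:0, r1:14, r2:65526, r3:12, r4:2}
[5] bne  r4, r0, L9  →  {r0:0, r1:14, r2:65526, r3:12, r4:2}  ⟨branch taken⟩
[6] nor  r0, r4, r4  →  {r0:0, r1:14, r2:65526, r3:12, r4:2}
[9] add  r4, r0, r3  →  {r0:0, r1:14, r2:65526, r3:12, r4:12}
[10] slti  r1, r4, 1  →  {r0:0, r1:0, r2:65526, r3:12, r4:12}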